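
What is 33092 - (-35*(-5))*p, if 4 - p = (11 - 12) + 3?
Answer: 32742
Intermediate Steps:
p = 2 (p = 4 - ((11 - 12) + 3) = 4 - (-1 + 3) = 4 - 1*2 = 4 - 2 = 2)
33092 - (-35*(-5))*p = 33092 - (-35*(-5))*2 = 33092 - 175*2 = 33092 - 1*350 = 33092 - 350 = 32742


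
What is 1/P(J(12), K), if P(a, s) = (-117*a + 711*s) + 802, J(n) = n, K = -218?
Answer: -1/155600 ≈ -6.4267e-6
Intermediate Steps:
P(a, s) = 802 - 117*a + 711*s
1/P(J(12), K) = 1/(802 - 117*12 + 711*(-218)) = 1/(802 - 1404 - 154998) = 1/(-155600) = -1/155600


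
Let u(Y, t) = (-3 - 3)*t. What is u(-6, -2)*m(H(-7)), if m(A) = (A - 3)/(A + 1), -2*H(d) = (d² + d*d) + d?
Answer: 1164/89 ≈ 13.079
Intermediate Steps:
H(d) = -d² - d/2 (H(d) = -((d² + d*d) + d)/2 = -((d² + d²) + d)/2 = -(2*d² + d)/2 = -(d + 2*d²)/2 = -d² - d/2)
u(Y, t) = -6*t
m(A) = (-3 + A)/(1 + A)
u(-6, -2)*m(H(-7)) = (-6*(-2))*((-3 - 1*(-7)*(½ - 7))/(1 - 1*(-7)*(½ - 7))) = 12*((-3 - 1*(-7)*(-13/2))/(1 - 1*(-7)*(-13/2))) = 12*((-3 - 91/2)/(1 - 91/2)) = 12*(-97/2/(-89/2)) = 12*(-2/89*(-97/2)) = 12*(97/89) = 1164/89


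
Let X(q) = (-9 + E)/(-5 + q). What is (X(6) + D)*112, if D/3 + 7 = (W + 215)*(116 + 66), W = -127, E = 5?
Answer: 5378576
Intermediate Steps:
D = 48027 (D = -21 + 3*((-127 + 215)*(116 + 66)) = -21 + 3*(88*182) = -21 + 3*16016 = -21 + 48048 = 48027)
X(q) = -4/(-5 + q) (X(q) = (-9 + 5)/(-5 + q) = -4/(-5 + q))
(X(6) + D)*112 = (-4/(-5 + 6) + 48027)*112 = (-4/1 + 48027)*112 = (-4*1 + 48027)*112 = (-4 + 48027)*112 = 48023*112 = 5378576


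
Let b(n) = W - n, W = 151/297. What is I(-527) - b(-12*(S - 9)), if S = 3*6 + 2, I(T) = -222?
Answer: -105289/297 ≈ -354.51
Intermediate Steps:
W = 151/297 (W = 151*(1/297) = 151/297 ≈ 0.50842)
S = 20 (S = 18 + 2 = 20)
b(n) = 151/297 - n
I(-527) - b(-12*(S - 9)) = -222 - (151/297 - (-12)*(20 - 9)) = -222 - (151/297 - (-12)*11) = -222 - (151/297 - 1*(-132)) = -222 - (151/297 + 132) = -222 - 1*39355/297 = -222 - 39355/297 = -105289/297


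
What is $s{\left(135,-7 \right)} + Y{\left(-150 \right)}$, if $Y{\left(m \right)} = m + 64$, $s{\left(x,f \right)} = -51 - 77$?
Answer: $-214$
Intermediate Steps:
$s{\left(x,f \right)} = -128$ ($s{\left(x,f \right)} = -51 - 77 = -128$)
$Y{\left(m \right)} = 64 + m$
$s{\left(135,-7 \right)} + Y{\left(-150 \right)} = -128 + \left(64 - 150\right) = -128 - 86 = -214$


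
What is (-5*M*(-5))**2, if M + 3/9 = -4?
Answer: 105625/9 ≈ 11736.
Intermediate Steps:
M = -13/3 (M = -1/3 - 4 = -13/3 ≈ -4.3333)
(-5*M*(-5))**2 = (-5*(-13/3)*(-5))**2 = ((65/3)*(-5))**2 = (-325/3)**2 = 105625/9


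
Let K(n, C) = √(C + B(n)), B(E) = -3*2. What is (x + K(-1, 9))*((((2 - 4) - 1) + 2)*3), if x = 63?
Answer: -189 - 3*√3 ≈ -194.20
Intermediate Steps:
B(E) = -6
K(n, C) = √(-6 + C) (K(n, C) = √(C - 6) = √(-6 + C))
(x + K(-1, 9))*((((2 - 4) - 1) + 2)*3) = (63 + √(-6 + 9))*((((2 - 4) - 1) + 2)*3) = (63 + √3)*(((-2 - 1) + 2)*3) = (63 + √3)*((-3 + 2)*3) = (63 + √3)*(-1*3) = (63 + √3)*(-3) = -189 - 3*√3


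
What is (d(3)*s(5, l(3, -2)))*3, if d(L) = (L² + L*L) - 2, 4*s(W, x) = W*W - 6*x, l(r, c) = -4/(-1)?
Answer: 12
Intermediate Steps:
l(r, c) = 4 (l(r, c) = -4*(-1) = 4)
s(W, x) = -3*x/2 + W²/4 (s(W, x) = (W*W - 6*x)/4 = (W² - 6*x)/4 = -3*x/2 + W²/4)
d(L) = -2 + 2*L² (d(L) = (L² + L²) - 2 = 2*L² - 2 = -2 + 2*L²)
(d(3)*s(5, l(3, -2)))*3 = ((-2 + 2*3²)*(-3/2*4 + (¼)*5²))*3 = ((-2 + 2*9)*(-6 + (¼)*25))*3 = ((-2 + 18)*(-6 + 25/4))*3 = (16*(¼))*3 = 4*3 = 12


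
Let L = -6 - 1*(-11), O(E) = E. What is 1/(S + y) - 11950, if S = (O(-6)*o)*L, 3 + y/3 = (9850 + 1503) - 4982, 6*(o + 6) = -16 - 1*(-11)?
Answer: -230742549/19309 ≈ -11950.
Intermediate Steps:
o = -41/6 (o = -6 + (-16 - 1*(-11))/6 = -6 + (-16 + 11)/6 = -6 + (1/6)*(-5) = -6 - 5/6 = -41/6 ≈ -6.8333)
y = 19104 (y = -9 + 3*((9850 + 1503) - 4982) = -9 + 3*(11353 - 4982) = -9 + 3*6371 = -9 + 19113 = 19104)
L = 5 (L = -6 + 11 = 5)
S = 205 (S = -6*(-41/6)*5 = 41*5 = 205)
1/(S + y) - 11950 = 1/(205 + 19104) - 11950 = 1/19309 - 11950 = -230742549/19309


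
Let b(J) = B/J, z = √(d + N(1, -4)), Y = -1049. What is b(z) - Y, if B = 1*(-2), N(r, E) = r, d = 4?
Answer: 1049 - 2*√5/5 ≈ 1048.1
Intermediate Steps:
B = -2
z = √5 (z = √(4 + 1) = √5 ≈ 2.2361)
b(J) = -2/J
b(z) - Y = -2*√5/5 - 1*(-1049) = -2*√5/5 + 1049 = 1049 - 2*√5/5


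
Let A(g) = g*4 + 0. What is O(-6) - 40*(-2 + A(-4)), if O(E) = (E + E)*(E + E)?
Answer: 864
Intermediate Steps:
A(g) = 4*g (A(g) = 4*g + 0 = 4*g)
O(E) = 4*E² (O(E) = (2*E)*(2*E) = 4*E²)
O(-6) - 40*(-2 + A(-4)) = 4*(-6)² - 40*(-2 + 4*(-4)) = 4*36 - 40*(-2 - 16) = 144 - (-720) = 144 - 40*(-18) = 144 + 720 = 864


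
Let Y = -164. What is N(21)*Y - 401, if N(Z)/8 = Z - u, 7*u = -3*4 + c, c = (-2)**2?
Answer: -206167/7 ≈ -29452.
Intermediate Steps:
c = 4
u = -8/7 (u = (-3*4 + 4)/7 = (-12 + 4)/7 = (1/7)*(-8) = -8/7 ≈ -1.1429)
N(Z) = 64/7 + 8*Z (N(Z) = 8*(Z - 1*(-8/7)) = 8*(Z + 8/7) = 8*(8/7 + Z) = 64/7 + 8*Z)
N(21)*Y - 401 = (64/7 + 8*21)*(-164) - 401 = (64/7 + 168)*(-164) - 401 = (1240/7)*(-164) - 401 = -203360/7 - 401 = -206167/7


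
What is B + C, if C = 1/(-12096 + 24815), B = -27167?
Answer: -345537072/12719 ≈ -27167.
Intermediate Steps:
C = 1/12719 ≈ 7.8622e-5
B + C = -27167 + 1/12719 = -345537072/12719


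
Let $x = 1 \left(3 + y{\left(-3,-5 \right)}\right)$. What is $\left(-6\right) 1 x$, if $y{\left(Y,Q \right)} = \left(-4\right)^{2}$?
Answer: $-114$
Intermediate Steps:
$y{\left(Y,Q \right)} = 16$
$x = 19$ ($x = 1 \left(3 + 16\right) = 1 \cdot 19 = 19$)
$\left(-6\right) 1 x = \left(-6\right) 1 \cdot 19 = \left(-6\right) 19 = -114$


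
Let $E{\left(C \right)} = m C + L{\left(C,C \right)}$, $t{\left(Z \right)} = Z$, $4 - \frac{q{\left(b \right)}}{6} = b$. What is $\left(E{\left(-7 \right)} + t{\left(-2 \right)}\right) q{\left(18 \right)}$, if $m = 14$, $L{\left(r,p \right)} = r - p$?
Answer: $8400$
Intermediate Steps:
$q{\left(b \right)} = 24 - 6 b$
$E{\left(C \right)} = 14 C$ ($E{\left(C \right)} = 14 C + \left(C - C\right) = 14 C + 0 = 14 C$)
$\left(E{\left(-7 \right)} + t{\left(-2 \right)}\right) q{\left(18 \right)} = \left(14 \left(-7\right) - 2\right) \left(24 - 108\right) = \left(-98 - 2\right) \left(24 - 108\right) = \left(-100\right) \left(-84\right) = 8400$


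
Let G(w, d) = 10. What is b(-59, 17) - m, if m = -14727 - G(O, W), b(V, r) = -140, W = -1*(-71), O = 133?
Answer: 14597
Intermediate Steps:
W = 71
m = -14737 (m = -14727 - 1*10 = -14727 - 10 = -14737)
b(-59, 17) - m = -140 - 1*(-14737) = -140 + 14737 = 14597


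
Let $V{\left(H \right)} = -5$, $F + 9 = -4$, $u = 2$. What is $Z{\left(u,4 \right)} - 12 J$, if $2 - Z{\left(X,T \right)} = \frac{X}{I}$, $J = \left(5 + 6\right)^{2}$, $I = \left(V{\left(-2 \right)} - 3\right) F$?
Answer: $- \frac{75401}{52} \approx -1450.0$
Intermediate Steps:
$F = -13$ ($F = -9 - 4 = -13$)
$I = 104$ ($I = \left(-5 - 3\right) \left(-13\right) = \left(-8\right) \left(-13\right) = 104$)
$J = 121$ ($J = 11^{2} = 121$)
$Z{\left(X,T \right)} = 2 - \frac{X}{104}$
$Z{\left(u,4 \right)} - 12 J = \left(2 - \frac{1}{52}\right) - 1452 = \frac{103}{52} - 1452 = - \frac{75401}{52}$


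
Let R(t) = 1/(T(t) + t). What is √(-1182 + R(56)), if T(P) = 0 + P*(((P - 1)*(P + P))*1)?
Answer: I*√35175149809394/172508 ≈ 34.38*I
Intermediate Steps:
T(P) = 2*P²*(-1 + P) (T(P) = 0 + P*(((-1 + P)*(2*P))*1) = 0 + P*((2*P*(-1 + P))*1) = 0 + P*(2*P*(-1 + P)) = 0 + 2*P²*(-1 + P) = 2*P²*(-1 + P))
R(t) = 1/(t + 2*t²*(-1 + t)) (R(t) = 1/(2*t²*(-1 + t) + t) = 1/(t + 2*t²*(-1 + t)))
√(-1182 + R(56)) = √(-1182 + 1/(56*(1 + 2*56*(-1 + 56)))) = √(-1182 + 1/(56*(1 + 2*56*55))) = √(-1182 + 1/(56*(1 + 6160))) = √(-1182 + (1/56)/6161) = √(-1182 + (1/56)*(1/6161)) = √(-1182 + 1/345016) = √(-407808911/345016) = I*√35175149809394/172508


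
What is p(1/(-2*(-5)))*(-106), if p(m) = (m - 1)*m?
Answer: 477/50 ≈ 9.5400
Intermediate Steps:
p(m) = m*(-1 + m) (p(m) = (-1 + m)*m = m*(-1 + m))
p(1/(-2*(-5)))*(-106) = ((-1 + 1/(-2*(-5)))/((-2*(-5))))*(-106) = ((-1 + 1/10)/10)*(-106) = ((-1 + ⅒)/10)*(-106) = ((⅒)*(-9/10))*(-106) = -9/100*(-106) = 477/50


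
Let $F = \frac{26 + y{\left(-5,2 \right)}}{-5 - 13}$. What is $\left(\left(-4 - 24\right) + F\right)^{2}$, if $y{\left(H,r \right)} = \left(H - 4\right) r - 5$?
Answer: $\frac{28561}{36} \approx 793.36$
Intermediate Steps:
$y{\left(H,r \right)} = -5 + r \left(-4 + H\right)$ ($y{\left(H,r \right)} = \left(-4 + H\right) r - 5 = r \left(-4 + H\right) - 5 = -5 + r \left(-4 + H\right)$)
$F = - \frac{1}{6}$ ($F = \frac{26 - 23}{-5 - 13} = \frac{26 - 23}{-18} = \left(26 - 23\right) \left(- \frac{1}{18}\right) = 3 \left(- \frac{1}{18}\right) = - \frac{1}{6} \approx -0.16667$)
$\left(\left(-4 - 24\right) + F\right)^{2} = \left(\left(-4 - 24\right) - \frac{1}{6}\right)^{2} = \left(-28 - \frac{1}{6}\right)^{2} = \left(- \frac{169}{6}\right)^{2} = \frac{28561}{36}$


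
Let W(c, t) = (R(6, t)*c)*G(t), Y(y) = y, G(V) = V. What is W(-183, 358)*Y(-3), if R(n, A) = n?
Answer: 1179252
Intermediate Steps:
W(c, t) = 6*c*t (W(c, t) = (6*c)*t = 6*c*t)
W(-183, 358)*Y(-3) = (6*(-183)*358)*(-3) = -393084*(-3) = 1179252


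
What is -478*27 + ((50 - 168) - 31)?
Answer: -13055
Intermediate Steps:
-478*27 + ((50 - 168) - 31) = -12906 + (-118 - 31) = -12906 - 149 = -13055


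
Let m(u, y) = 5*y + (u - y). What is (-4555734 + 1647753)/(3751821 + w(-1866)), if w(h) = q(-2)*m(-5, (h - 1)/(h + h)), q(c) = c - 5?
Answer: -2713146273/3500468579 ≈ -0.77508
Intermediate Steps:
q(c) = -5 + c
m(u, y) = u + 4*y
w(h) = 35 - 14*(-1 + h)/h (w(h) = (-5 - 2)*(-5 + 4*((h - 1)/(h + h))) = -7*(-5 + 4*((-1 + h)/((2*h)))) = -7*(-5 + 4*((-1 + h)*(1/(2*h)))) = -7*(-5 + 4*((-1 + h)/(2*h))) = -7*(-5 + 2*(-1 + h)/h) = 35 - 14*(-1 + h)/h)
(-4555734 + 1647753)/(3751821 + w(-1866)) = (-4555734 + 1647753)/(3751821 + (21 + 14/(-1866))) = -2907981/(3751821 + (21 + 14*(-1/1866))) = -2907981/(3751821 + (21 - 7/933)) = -2907981/(3751821 + 19586/933) = -2907981/3500468579/933 = -2907981*933/3500468579 = -2713146273/3500468579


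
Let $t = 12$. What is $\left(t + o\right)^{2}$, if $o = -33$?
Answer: $441$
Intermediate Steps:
$\left(t + o\right)^{2} = \left(12 - 33\right)^{2} = \left(-21\right)^{2} = 441$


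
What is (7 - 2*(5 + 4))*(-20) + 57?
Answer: 277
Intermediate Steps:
(7 - 2*(5 + 4))*(-20) + 57 = (7 - 2*9)*(-20) + 57 = (7 - 18)*(-20) + 57 = -11*(-20) + 57 = 220 + 57 = 277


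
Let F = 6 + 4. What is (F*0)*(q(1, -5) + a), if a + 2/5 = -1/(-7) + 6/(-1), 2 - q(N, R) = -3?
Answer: 0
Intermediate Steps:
q(N, R) = 5 (q(N, R) = 2 - 1*(-3) = 2 + 3 = 5)
F = 10
a = -219/35 (a = -⅖ + (-1/(-7) + 6/(-1)) = -⅖ + (-1*(-⅐) + 6*(-1)) = -⅖ + (⅐ - 6) = -⅖ - 41/7 = -219/35 ≈ -6.2571)
(F*0)*(q(1, -5) + a) = (10*0)*(5 - 219/35) = 0*(-44/35) = 0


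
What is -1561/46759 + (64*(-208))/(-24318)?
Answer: 292247705/568542681 ≈ 0.51403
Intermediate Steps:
-1561/46759 + (64*(-208))/(-24318) = -1561*1/46759 - 13312*(-1/24318) = -1561/46759 + 6656/12159 = 292247705/568542681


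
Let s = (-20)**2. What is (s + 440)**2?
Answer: 705600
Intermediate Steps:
s = 400
(s + 440)**2 = (400 + 440)**2 = 840**2 = 705600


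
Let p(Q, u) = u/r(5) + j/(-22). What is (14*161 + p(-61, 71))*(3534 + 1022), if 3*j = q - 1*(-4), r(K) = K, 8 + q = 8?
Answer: 1705051108/165 ≈ 1.0334e+7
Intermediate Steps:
q = 0 (q = -8 + 8 = 0)
j = 4/3 (j = (0 - 1*(-4))/3 = (0 + 4)/3 = (⅓)*4 = 4/3 ≈ 1.3333)
p(Q, u) = -2/33 + u/5 (p(Q, u) = u/5 + (4/3)/(-22) = u*(⅕) + (4/3)*(-1/22) = u/5 - 2/33 = -2/33 + u/5)
(14*161 + p(-61, 71))*(3534 + 1022) = (14*161 + (-2/33 + (⅕)*71))*(3534 + 1022) = (2254 + (-2/33 + 71/5))*4556 = (2254 + 2333/165)*4556 = (374243/165)*4556 = 1705051108/165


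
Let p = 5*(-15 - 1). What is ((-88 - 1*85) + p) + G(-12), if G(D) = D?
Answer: -265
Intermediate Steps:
p = -80 (p = 5*(-16) = -80)
((-88 - 1*85) + p) + G(-12) = ((-88 - 1*85) - 80) - 12 = ((-88 - 85) - 80) - 12 = (-173 - 80) - 12 = -253 - 12 = -265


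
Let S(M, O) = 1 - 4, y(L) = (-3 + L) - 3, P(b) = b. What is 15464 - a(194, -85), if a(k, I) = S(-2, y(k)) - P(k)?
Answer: 15661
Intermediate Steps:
y(L) = -6 + L
S(M, O) = -3
a(k, I) = -3 - k
15464 - a(194, -85) = 15464 - (-3 - 1*194) = 15464 - (-3 - 194) = 15464 - 1*(-197) = 15464 + 197 = 15661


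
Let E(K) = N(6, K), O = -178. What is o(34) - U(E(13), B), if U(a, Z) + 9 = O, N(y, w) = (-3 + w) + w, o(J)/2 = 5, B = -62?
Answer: 197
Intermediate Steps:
o(J) = 10 (o(J) = 2*5 = 10)
N(y, w) = -3 + 2*w
E(K) = -3 + 2*K
U(a, Z) = -187 (U(a, Z) = -9 - 178 = -187)
o(34) - U(E(13), B) = 10 - 1*(-187) = 10 + 187 = 197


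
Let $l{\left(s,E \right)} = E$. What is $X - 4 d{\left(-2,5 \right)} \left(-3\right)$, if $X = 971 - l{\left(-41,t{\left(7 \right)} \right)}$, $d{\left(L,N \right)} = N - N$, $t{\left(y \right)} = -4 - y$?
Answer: $0$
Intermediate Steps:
$d{\left(L,N \right)} = 0$
$X = 982$ ($X = 971 - \left(-4 - 7\right) = 971 - -11 = 971 + 11 = 982$)
$X - 4 d{\left(-2,5 \right)} \left(-3\right) = 982 \left(-4\right) 0 \left(-3\right) = 982 \cdot 0 \left(-3\right) = 982 \cdot 0 = 0$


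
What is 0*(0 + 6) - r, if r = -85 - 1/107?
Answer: 9096/107 ≈ 85.009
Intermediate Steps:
r = -9096/107 (r = -85 - 1*1/107 = -85 - 1/107 = -9096/107 ≈ -85.009)
0*(0 + 6) - r = 0*(0 + 6) - 1*(-9096/107) = 0*6 + 9096/107 = 0 + 9096/107 = 9096/107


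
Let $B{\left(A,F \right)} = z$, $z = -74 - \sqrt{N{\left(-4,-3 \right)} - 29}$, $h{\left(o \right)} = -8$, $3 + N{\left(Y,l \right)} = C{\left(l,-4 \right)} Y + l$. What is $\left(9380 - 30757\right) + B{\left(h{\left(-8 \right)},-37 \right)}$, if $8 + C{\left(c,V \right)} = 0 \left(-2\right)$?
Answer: $-21451 - i \sqrt{3} \approx -21451.0 - 1.732 i$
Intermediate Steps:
$C{\left(c,V \right)} = -8$ ($C{\left(c,V \right)} = -8 + 0 \left(-2\right) = -8 + 0 = -8$)
$N{\left(Y,l \right)} = -3 + l - 8 Y$ ($N{\left(Y,l \right)} = -3 - \left(- l + 8 Y\right) = -3 + l - 8 Y$)
$z = -74 - i \sqrt{3}$ ($z = -74 - \sqrt{\left(-3 - 3 - -32\right) - 29} = -74 - \sqrt{\left(-3 - 3 + 32\right) - 29} = -74 - \sqrt{26 - 29} = -74 - \sqrt{-3} = -74 - i \sqrt{3} \approx -74.0 - 1.732 i$)
$B{\left(A,F \right)} = -74 - i \sqrt{3}$
$\left(9380 - 30757\right) + B{\left(h{\left(-8 \right)},-37 \right)} = \left(9380 - 30757\right) - \left(74 + i \sqrt{3}\right) = -21377 - \left(74 + i \sqrt{3}\right) = -21451 - i \sqrt{3}$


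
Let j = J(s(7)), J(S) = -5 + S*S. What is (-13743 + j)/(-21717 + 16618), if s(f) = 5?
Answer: 13723/5099 ≈ 2.6913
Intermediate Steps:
J(S) = -5 + S**2
j = 20 (j = -5 + 5**2 = -5 + 25 = 20)
(-13743 + j)/(-21717 + 16618) = (-13743 + 20)/(-21717 + 16618) = -13723/(-5099) = -13723*(-1/5099) = 13723/5099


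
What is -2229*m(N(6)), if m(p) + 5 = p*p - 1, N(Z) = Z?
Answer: -66870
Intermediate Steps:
m(p) = -6 + p² (m(p) = -5 + (p*p - 1) = -5 + (p² - 1) = -5 + (-1 + p²) = -6 + p²)
-2229*m(N(6)) = -2229*(-6 + 6²) = -2229*(-6 + 36) = -2229*30 = -66870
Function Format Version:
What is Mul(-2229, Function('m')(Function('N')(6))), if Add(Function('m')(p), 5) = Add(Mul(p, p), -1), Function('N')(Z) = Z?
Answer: -66870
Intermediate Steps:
Function('m')(p) = Add(-6, Pow(p, 2)) (Function('m')(p) = Add(-5, Add(Mul(p, p), -1)) = Add(-5, Add(Pow(p, 2), -1)) = Add(-5, Add(-1, Pow(p, 2))) = Add(-6, Pow(p, 2)))
Mul(-2229, Function('m')(Function('N')(6))) = Mul(-2229, Add(-6, Pow(6, 2))) = Mul(-2229, Add(-6, 36)) = Mul(-2229, 30) = -66870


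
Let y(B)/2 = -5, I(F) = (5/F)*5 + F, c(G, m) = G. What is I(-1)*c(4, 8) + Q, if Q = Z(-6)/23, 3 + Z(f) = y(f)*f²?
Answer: -2755/23 ≈ -119.78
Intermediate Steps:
I(F) = F + 25/F (I(F) = 25/F + F = F + 25/F)
y(B) = -10 (y(B) = 2*(-5) = -10)
Z(f) = -3 - 10*f²
Q = -363/23 (Q = (-3 - 10*(-6)²)/23 = (-3 - 10*36)*(1/23) = (-3 - 360)*(1/23) = -363*1/23 = -363/23 ≈ -15.783)
I(-1)*c(4, 8) + Q = (-1 + 25/(-1))*4 - 363/23 = (-1 + 25*(-1))*4 - 363/23 = (-1 - 25)*4 - 363/23 = -26*4 - 363/23 = -104 - 363/23 = -2755/23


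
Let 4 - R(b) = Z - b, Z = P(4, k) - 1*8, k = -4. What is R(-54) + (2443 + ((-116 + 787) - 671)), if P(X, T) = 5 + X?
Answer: 2392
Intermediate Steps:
Z = 1 (Z = (5 + 4) - 1*8 = 9 - 8 = 1)
R(b) = 3 + b (R(b) = 4 - (1 - b) = 4 + (-1 + b) = 3 + b)
R(-54) + (2443 + ((-116 + 787) - 671)) = (3 - 54) + (2443 + ((-116 + 787) - 671)) = -51 + (2443 + (671 - 671)) = -51 + (2443 + 0) = -51 + 2443 = 2392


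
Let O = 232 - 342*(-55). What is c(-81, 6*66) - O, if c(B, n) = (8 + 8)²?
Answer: -18786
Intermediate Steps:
O = 19042 (O = 232 + 18810 = 19042)
c(B, n) = 256 (c(B, n) = 16² = 256)
c(-81, 6*66) - O = 256 - 1*19042 = 256 - 19042 = -18786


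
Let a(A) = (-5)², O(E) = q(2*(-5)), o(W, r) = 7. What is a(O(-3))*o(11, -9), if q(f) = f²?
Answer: 175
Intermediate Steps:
O(E) = 100 (O(E) = (2*(-5))² = (-10)² = 100)
a(A) = 25
a(O(-3))*o(11, -9) = 25*7 = 175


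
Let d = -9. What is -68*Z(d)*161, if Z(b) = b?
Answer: 98532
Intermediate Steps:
-68*Z(d)*161 = -68*(-9)*161 = 612*161 = 98532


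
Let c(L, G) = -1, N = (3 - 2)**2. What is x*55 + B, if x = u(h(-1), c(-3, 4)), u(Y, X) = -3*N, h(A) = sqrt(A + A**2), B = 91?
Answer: -74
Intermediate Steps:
N = 1 (N = 1**2 = 1)
u(Y, X) = -3 (u(Y, X) = -3*1 = -3)
x = -3
x*55 + B = -3*55 + 91 = -165 + 91 = -74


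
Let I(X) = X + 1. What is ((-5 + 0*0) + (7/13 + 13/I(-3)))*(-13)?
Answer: 285/2 ≈ 142.50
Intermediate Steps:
I(X) = 1 + X
((-5 + 0*0) + (7/13 + 13/I(-3)))*(-13) = ((-5 + 0*0) + (7/13 + 13/(1 - 3)))*(-13) = ((-5 + 0) + (7*(1/13) + 13/(-2)))*(-13) = (-5 + (7/13 + 13*(-½)))*(-13) = (-5 + (7/13 - 13/2))*(-13) = (-5 - 155/26)*(-13) = -285/26*(-13) = 285/2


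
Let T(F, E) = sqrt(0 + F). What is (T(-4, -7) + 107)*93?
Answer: 9951 + 186*I ≈ 9951.0 + 186.0*I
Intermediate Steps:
T(F, E) = sqrt(F)
(T(-4, -7) + 107)*93 = (sqrt(-4) + 107)*93 = (2*I + 107)*93 = (107 + 2*I)*93 = 9951 + 186*I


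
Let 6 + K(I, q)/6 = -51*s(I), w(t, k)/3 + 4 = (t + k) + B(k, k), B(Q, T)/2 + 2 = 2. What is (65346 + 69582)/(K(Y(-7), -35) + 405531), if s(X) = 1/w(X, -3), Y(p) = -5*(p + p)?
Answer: 2833488/8515361 ≈ 0.33275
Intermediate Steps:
B(Q, T) = 0 (B(Q, T) = -4 + 2*2 = -4 + 4 = 0)
Y(p) = -10*p
w(t, k) = -12 + 3*k + 3*t (w(t, k) = -12 + 3*((t + k) + 0) = -12 + 3*((k + t) + 0) = -12 + 3*(k + t) = -12 + (3*k + 3*t) = -12 + 3*k + 3*t)
s(X) = 1/(-21 + 3*X) (s(X) = 1/(-12 + 3*(-3) + 3*X) = 1/(-12 - 9 + 3*X) = 1/(-21 + 3*X))
K(I, q) = -36 - 102/(-7 + I) (K(I, q) = -36 + 6*(-17/(-7 + I)) = -36 - 102/(-7 + I))
(65346 + 69582)/(K(Y(-7), -35) + 405531) = (65346 + 69582)/(6*(25 - (-60)*(-7))/(-7 - 10*(-7)) + 405531) = 134928/(6*(25 - 6*70)/(-7 + 70) + 405531) = 134928/(6*(25 - 420)/63 + 405531) = 134928/(6*(1/63)*(-395) + 405531) = 134928/(-790/21 + 405531) = 134928/(8515361/21) = 134928*(21/8515361) = 2833488/8515361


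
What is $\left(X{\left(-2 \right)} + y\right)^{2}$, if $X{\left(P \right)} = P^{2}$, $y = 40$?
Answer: $1936$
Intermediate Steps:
$\left(X{\left(-2 \right)} + y\right)^{2} = \left(\left(-2\right)^{2} + 40\right)^{2} = \left(4 + 40\right)^{2} = 44^{2} = 1936$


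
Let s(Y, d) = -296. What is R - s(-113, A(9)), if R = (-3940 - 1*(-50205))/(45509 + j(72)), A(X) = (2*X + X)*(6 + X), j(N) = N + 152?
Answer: 714907/2407 ≈ 297.01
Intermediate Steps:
j(N) = 152 + N
A(X) = 3*X*(6 + X) (A(X) = (3*X)*(6 + X) = 3*X*(6 + X))
R = 2435/2407 (R = (-3940 - 1*(-50205))/(45509 + (152 + 72)) = (-3940 + 50205)/(45509 + 224) = 46265/45733 = 46265*(1/45733) = 2435/2407 ≈ 1.0116)
R - s(-113, A(9)) = 2435/2407 - 1*(-296) = 2435/2407 + 296 = 714907/2407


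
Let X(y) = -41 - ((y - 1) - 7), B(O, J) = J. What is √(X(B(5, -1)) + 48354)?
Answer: √48322 ≈ 219.82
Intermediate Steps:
X(y) = -33 - y (X(y) = -41 - ((-1 + y) - 7) = -41 - (-8 + y) = -41 + (8 - y) = -33 - y)
√(X(B(5, -1)) + 48354) = √((-33 - 1*(-1)) + 48354) = √((-33 + 1) + 48354) = √(-32 + 48354) = √48322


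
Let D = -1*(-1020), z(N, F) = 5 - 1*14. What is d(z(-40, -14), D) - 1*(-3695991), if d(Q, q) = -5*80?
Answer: 3695591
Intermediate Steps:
z(N, F) = -9 (z(N, F) = 5 - 14 = -9)
D = 1020
d(Q, q) = -400
d(z(-40, -14), D) - 1*(-3695991) = -400 - 1*(-3695991) = -400 + 3695991 = 3695591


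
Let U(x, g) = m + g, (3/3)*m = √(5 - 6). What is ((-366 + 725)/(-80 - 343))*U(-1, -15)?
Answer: 1795/141 - 359*I/423 ≈ 12.73 - 0.8487*I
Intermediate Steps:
m = I (m = √(5 - 6) = √(-1) = I ≈ 1.0*I)
U(x, g) = I + g
((-366 + 725)/(-80 - 343))*U(-1, -15) = ((-366 + 725)/(-80 - 343))*(I - 15) = (359/(-423))*(-15 + I) = (359*(-1/423))*(-15 + I) = -359*(-15 + I)/423 = 1795/141 - 359*I/423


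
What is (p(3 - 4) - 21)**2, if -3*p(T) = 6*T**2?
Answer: 529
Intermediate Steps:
p(T) = -2*T**2
(p(3 - 4) - 21)**2 = (-2*(3 - 4)**2 - 21)**2 = (-2*(-1)**2 - 21)**2 = (-2*1 - 21)**2 = (-2 - 21)**2 = (-23)**2 = 529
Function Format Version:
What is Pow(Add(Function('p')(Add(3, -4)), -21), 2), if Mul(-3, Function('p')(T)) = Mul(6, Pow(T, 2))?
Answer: 529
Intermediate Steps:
Function('p')(T) = Mul(-2, Pow(T, 2)) (Function('p')(T) = Mul(Rational(-1, 3), Mul(6, Pow(T, 2))) = Mul(-2, Pow(T, 2)))
Pow(Add(Function('p')(Add(3, -4)), -21), 2) = Pow(Add(Mul(-2, Pow(Add(3, -4), 2)), -21), 2) = Pow(Add(Mul(-2, Pow(-1, 2)), -21), 2) = Pow(Add(Mul(-2, 1), -21), 2) = Pow(Add(-2, -21), 2) = Pow(-23, 2) = 529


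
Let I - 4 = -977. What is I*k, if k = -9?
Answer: 8757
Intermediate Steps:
I = -973 (I = 4 - 977 = -973)
I*k = -973*(-9) = 8757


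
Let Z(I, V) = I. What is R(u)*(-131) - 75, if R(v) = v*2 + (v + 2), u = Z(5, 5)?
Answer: -2302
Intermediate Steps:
u = 5
R(v) = 2 + 3*v (R(v) = 2*v + (2 + v) = 2 + 3*v)
R(u)*(-131) - 75 = (2 + 3*5)*(-131) - 75 = (2 + 15)*(-131) - 75 = 17*(-131) - 75 = -2227 - 75 = -2302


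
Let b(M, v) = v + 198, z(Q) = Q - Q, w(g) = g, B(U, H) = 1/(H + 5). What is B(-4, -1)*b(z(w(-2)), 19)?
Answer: 217/4 ≈ 54.250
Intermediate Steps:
B(U, H) = 1/(5 + H)
z(Q) = 0
b(M, v) = 198 + v
B(-4, -1)*b(z(w(-2)), 19) = (198 + 19)/(5 - 1) = 217/4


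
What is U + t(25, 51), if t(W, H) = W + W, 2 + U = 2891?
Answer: 2939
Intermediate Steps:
U = 2889 (U = -2 + 2891 = 2889)
t(W, H) = 2*W
U + t(25, 51) = 2889 + 2*25 = 2889 + 50 = 2939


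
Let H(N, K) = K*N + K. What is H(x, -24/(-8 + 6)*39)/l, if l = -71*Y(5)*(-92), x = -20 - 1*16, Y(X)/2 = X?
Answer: -819/3266 ≈ -0.25077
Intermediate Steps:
Y(X) = 2*X
x = -36 (x = -20 - 16 = -36)
l = 65320 (l = -142*5*(-92) = -71*10*(-92) = -710*(-92) = 65320)
H(N, K) = K + K*N
H(x, -24/(-8 + 6)*39)/l = ((-24/(-8 + 6)*39)*(1 - 36))/65320 = ((-24/(-2)*39)*(-35))*(1/65320) = ((-24*(-½)*39)*(-35))*(1/65320) = ((12*39)*(-35))*(1/65320) = (468*(-35))*(1/65320) = -16380*1/65320 = -819/3266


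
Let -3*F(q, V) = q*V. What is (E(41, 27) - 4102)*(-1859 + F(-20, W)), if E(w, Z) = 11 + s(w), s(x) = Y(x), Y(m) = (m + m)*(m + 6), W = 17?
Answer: 413723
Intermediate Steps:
Y(m) = 2*m*(6 + m) (Y(m) = (2*m)*(6 + m) = 2*m*(6 + m))
s(x) = 2*x*(6 + x)
E(w, Z) = 11 + 2*w*(6 + w)
F(q, V) = -V*q/3 (F(q, V) = -q*V/3 = -V*q/3)
(E(41, 27) - 4102)*(-1859 + F(-20, W)) = ((11 + 2*41*(6 + 41)) - 4102)*(-1859 - 1/3*17*(-20)) = ((11 + 2*41*47) - 4102)*(-1859 + 340/3) = ((11 + 3854) - 4102)*(-5237/3) = (3865 - 4102)*(-5237/3) = -237*(-5237/3) = 413723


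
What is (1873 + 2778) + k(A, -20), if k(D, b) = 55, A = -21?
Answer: 4706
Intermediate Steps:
(1873 + 2778) + k(A, -20) = (1873 + 2778) + 55 = 4651 + 55 = 4706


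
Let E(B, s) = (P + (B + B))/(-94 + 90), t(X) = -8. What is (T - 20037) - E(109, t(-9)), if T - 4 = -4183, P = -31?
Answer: -96677/4 ≈ -24169.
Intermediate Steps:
T = -4179 (T = 4 - 4183 = -4179)
E(B, s) = 31/4 - B/2 (E(B, s) = (-31 + (B + B))/(-94 + 90) = (-31 + 2*B)/(-4) = (-31 + 2*B)*(-¼) = 31/4 - B/2)
(T - 20037) - E(109, t(-9)) = (-4179 - 20037) - (31/4 - ½*109) = -24216 - (31/4 - 109/2) = -24216 - 1*(-187/4) = -24216 + 187/4 = -96677/4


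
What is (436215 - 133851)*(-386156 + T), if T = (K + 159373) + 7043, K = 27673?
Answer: -58074146388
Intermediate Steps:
T = 194089 (T = (27673 + 159373) + 7043 = 187046 + 7043 = 194089)
(436215 - 133851)*(-386156 + T) = (436215 - 133851)*(-386156 + 194089) = 302364*(-192067) = -58074146388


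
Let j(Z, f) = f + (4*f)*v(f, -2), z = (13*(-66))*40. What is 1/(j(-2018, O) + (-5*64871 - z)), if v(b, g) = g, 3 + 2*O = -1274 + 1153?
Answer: -1/289601 ≈ -3.4530e-6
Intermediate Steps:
O = -62 (O = -3/2 + (-1274 + 1153)/2 = -3/2 + (½)*(-121) = -3/2 - 121/2 = -62)
z = -34320 (z = -858*40 = -34320)
j(Z, f) = -7*f (j(Z, f) = f + (4*f)*(-2) = f - 8*f = -7*f)
1/(j(-2018, O) + (-5*64871 - z)) = 1/(-7*(-62) + (-5*64871 - 1*(-34320))) = 1/(434 + (-324355 + 34320)) = 1/(434 - 290035) = 1/(-289601) = -1/289601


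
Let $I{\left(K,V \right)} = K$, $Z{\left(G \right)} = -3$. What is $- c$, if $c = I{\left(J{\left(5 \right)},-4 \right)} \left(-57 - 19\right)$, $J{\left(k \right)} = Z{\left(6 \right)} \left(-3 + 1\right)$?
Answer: $456$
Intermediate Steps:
$J{\left(k \right)} = 6$ ($J{\left(k \right)} = - 3 \left(-3 + 1\right) = \left(-3\right) \left(-2\right) = 6$)
$c = -456$ ($c = 6 \left(-57 - 19\right) = 6 \left(-76\right) = -456$)
$- c = \left(-1\right) \left(-456\right) = 456$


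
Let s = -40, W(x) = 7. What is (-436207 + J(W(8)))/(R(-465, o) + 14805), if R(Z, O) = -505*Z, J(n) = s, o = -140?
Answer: -436247/249630 ≈ -1.7476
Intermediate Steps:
J(n) = -40
(-436207 + J(W(8)))/(R(-465, o) + 14805) = (-436207 - 40)/(-505*(-465) + 14805) = -436247/(234825 + 14805) = -436247/249630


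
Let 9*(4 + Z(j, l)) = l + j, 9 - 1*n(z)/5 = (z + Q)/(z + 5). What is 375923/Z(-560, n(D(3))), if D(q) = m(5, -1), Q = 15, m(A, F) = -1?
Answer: -2255538/379 ≈ -5951.3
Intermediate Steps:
D(q) = -1
n(z) = 45 - 5*(15 + z)/(5 + z) (n(z) = 45 - 5*(z + 15)/(z + 5) = 45 - 5*(15 + z)/(5 + z))
Z(j, l) = -4 + j/9 + l/9 (Z(j, l) = -4 + (l + j)/9 = -4 + (j + l)/9 = -4 + (j/9 + l/9) = -4 + j/9 + l/9)
375923/Z(-560, n(D(3))) = 375923/(-4 + (⅑)*(-560) + (10*(15 + 4*(-1))/(5 - 1))/9) = 375923/(-4 - 560/9 + (10*(15 - 4)/4)/9) = 375923/(-4 - 560/9 + (10*(¼)*11)/9) = 375923/(-4 - 560/9 + (⅑)*(55/2)) = 375923/(-4 - 560/9 + 55/18) = 375923/(-379/6) = 375923*(-6/379) = -2255538/379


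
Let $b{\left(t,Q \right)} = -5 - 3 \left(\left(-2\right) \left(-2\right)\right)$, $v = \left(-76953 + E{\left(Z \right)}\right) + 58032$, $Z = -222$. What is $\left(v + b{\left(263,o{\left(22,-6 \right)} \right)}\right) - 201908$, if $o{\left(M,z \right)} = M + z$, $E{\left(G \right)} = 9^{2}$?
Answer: $-220765$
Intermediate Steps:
$E{\left(G \right)} = 81$
$v = -18840$ ($v = \left(-76953 + 81\right) + 58032 = -76872 + 58032 = -18840$)
$b{\left(t,Q \right)} = -17$ ($b{\left(t,Q \right)} = -5 - 12 = -17$)
$\left(v + b{\left(263,o{\left(22,-6 \right)} \right)}\right) - 201908 = \left(-18840 - 17\right) - 201908 = -18857 - 201908 = -220765$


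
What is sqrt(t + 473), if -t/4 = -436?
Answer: sqrt(2217) ≈ 47.085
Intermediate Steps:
t = 1744 (t = -4*(-436) = 1744)
sqrt(t + 473) = sqrt(1744 + 473) = sqrt(2217)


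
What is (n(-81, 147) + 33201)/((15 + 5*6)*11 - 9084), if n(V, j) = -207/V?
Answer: -298832/77301 ≈ -3.8658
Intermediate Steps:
(n(-81, 147) + 33201)/((15 + 5*6)*11 - 9084) = (-207/(-81) + 33201)/((15 + 5*6)*11 - 9084) = (-207*(-1/81) + 33201)/((15 + 30)*11 - 9084) = (23/9 + 33201)/(45*11 - 9084) = 298832/(9*(495 - 9084)) = (298832/9)/(-8589) = (298832/9)*(-1/8589) = -298832/77301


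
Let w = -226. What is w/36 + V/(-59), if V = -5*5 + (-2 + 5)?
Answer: -6271/1062 ≈ -5.9049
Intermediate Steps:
V = -22 (V = -25 + 3 = -22)
w/36 + V/(-59) = -226/36 - 22/(-59) = -226*1/36 - 22*(-1/59) = -113/18 + 22/59 = -6271/1062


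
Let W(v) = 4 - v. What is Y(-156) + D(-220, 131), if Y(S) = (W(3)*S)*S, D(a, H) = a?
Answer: 24116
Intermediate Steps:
Y(S) = S**2 (Y(S) = ((4 - 1*3)*S)*S = ((4 - 3)*S)*S = (1*S)*S = S*S = S**2)
Y(-156) + D(-220, 131) = (-156)**2 - 220 = 24336 - 220 = 24116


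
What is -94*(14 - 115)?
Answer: 9494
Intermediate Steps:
-94*(14 - 115) = -94*(-101) = 9494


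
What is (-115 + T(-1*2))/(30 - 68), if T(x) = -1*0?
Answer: 115/38 ≈ 3.0263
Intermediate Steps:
T(x) = 0
(-115 + T(-1*2))/(30 - 68) = (-115 + 0)/(30 - 68) = -115/(-38) = -1/38*(-115) = 115/38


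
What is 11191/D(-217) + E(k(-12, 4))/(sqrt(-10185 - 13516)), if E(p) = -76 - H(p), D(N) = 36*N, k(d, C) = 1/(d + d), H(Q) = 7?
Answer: -361/252 + 83*I*sqrt(23701)/23701 ≈ -1.4325 + 0.53913*I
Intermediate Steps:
k(d, C) = 1/(2*d)
E(p) = -83 (E(p) = -76 - 1*7 = -76 - 7 = -83)
11191/D(-217) + E(k(-12, 4))/(sqrt(-10185 - 13516)) = 11191/((36*(-217))) - 83/sqrt(-10185 - 13516) = 11191/(-7812) - 83*(-I*sqrt(23701)/23701) = 11191*(-1/7812) - 83*(-I*sqrt(23701)/23701) = -361/252 - (-83)*I*sqrt(23701)/23701 = -361/252 + 83*I*sqrt(23701)/23701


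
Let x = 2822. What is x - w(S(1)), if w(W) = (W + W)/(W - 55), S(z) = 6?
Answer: 138290/49 ≈ 2822.2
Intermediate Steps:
w(W) = 2*W/(-55 + W) (w(W) = (2*W)/(-55 + W) = 2*W/(-55 + W))
x - w(S(1)) = 2822 - 2*6/(-55 + 6) = 2822 - 2*6/(-49) = 2822 - 2*6*(-1)/49 = 2822 - 1*(-12/49) = 2822 + 12/49 = 138290/49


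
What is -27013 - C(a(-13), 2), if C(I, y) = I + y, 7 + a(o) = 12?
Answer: -27020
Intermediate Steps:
a(o) = 5 (a(o) = -7 + 12 = 5)
-27013 - C(a(-13), 2) = -27013 - (5 + 2) = -27013 - 1*7 = -27013 - 7 = -27020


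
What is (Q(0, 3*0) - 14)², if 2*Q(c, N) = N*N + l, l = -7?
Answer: 1225/4 ≈ 306.25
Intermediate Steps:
Q(c, N) = -7/2 + N²/2 (Q(c, N) = (N*N - 7)/2 = (N² - 7)/2 = (-7 + N²)/2 = -7/2 + N²/2)
(Q(0, 3*0) - 14)² = ((-7/2 + (3*0)²/2) - 14)² = ((-7/2 + (½)*0²) - 14)² = ((-7/2 + (½)*0) - 14)² = ((-7/2 + 0) - 14)² = (-7/2 - 14)² = (-35/2)² = 1225/4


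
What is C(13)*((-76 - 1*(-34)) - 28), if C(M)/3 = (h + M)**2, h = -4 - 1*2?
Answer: -10290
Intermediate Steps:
h = -6 (h = -4 - 2 = -6)
C(M) = 3*(-6 + M)**2
C(13)*((-76 - 1*(-34)) - 28) = (3*(-6 + 13)**2)*((-76 - 1*(-34)) - 28) = (3*7**2)*((-76 + 34) - 28) = (3*49)*(-42 - 28) = 147*(-70) = -10290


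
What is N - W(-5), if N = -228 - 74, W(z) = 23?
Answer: -325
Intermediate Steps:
N = -302
N - W(-5) = -302 - 1*23 = -302 - 23 = -325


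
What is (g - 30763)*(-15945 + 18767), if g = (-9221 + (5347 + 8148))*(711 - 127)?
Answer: 6956943966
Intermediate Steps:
g = 2496016 (g = (-9221 + 13495)*584 = 4274*584 = 2496016)
(g - 30763)*(-15945 + 18767) = (2496016 - 30763)*(-15945 + 18767) = 2465253*2822 = 6956943966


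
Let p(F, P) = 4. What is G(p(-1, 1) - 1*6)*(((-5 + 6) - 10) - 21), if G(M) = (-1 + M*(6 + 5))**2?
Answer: -15870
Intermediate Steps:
G(M) = (-1 + 11*M)**2 (G(M) = (-1 + M*11)**2 = (-1 + 11*M)**2)
G(p(-1, 1) - 1*6)*(((-5 + 6) - 10) - 21) = (-1 + 11*(4 - 1*6))**2*(((-5 + 6) - 10) - 21) = (-1 + 11*(4 - 6))**2*((1 - 10) - 21) = (-1 + 11*(-2))**2*(-9 - 21) = (-1 - 22)**2*(-30) = (-23)**2*(-30) = 529*(-30) = -15870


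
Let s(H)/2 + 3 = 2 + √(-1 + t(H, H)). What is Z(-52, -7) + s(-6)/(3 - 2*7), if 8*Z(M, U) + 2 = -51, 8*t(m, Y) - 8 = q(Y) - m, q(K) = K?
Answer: -567/88 ≈ -6.4432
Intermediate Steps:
t(m, Y) = 1 - m/8 + Y/8 (t(m, Y) = 1 + (Y - m)/8 = 1 + (-m/8 + Y/8) = 1 - m/8 + Y/8)
s(H) = -2 (s(H) = -6 + 2*(2 + √(-1 + (1 - H/8 + H/8))) = -6 + 2*(2 + √(-1 + 1)) = -6 + 2*(2 + √0) = -6 + 2*(2 + 0) = -6 + 2*2 = -6 + 4 = -2)
Z(M, U) = -53/8 (Z(M, U) = -¼ + (⅛)*(-51) = -¼ - 51/8 = -53/8)
Z(-52, -7) + s(-6)/(3 - 2*7) = -53/8 - 2/(3 - 2*7) = -53/8 - 2/(3 - 14) = -53/8 - 2/(-11) = -53/8 - 1/11*(-2) = -53/8 + 2/11 = -567/88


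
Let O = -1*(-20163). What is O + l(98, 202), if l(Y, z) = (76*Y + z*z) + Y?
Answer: 68513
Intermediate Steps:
l(Y, z) = z² + 77*Y (l(Y, z) = (76*Y + z²) + Y = (z² + 76*Y) + Y = z² + 77*Y)
O = 20163
O + l(98, 202) = 20163 + (202² + 77*98) = 20163 + (40804 + 7546) = 20163 + 48350 = 68513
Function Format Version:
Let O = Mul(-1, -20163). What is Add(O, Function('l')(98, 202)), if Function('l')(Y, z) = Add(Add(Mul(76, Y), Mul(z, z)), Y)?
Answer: 68513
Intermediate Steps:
Function('l')(Y, z) = Add(Pow(z, 2), Mul(77, Y)) (Function('l')(Y, z) = Add(Add(Mul(76, Y), Pow(z, 2)), Y) = Add(Add(Pow(z, 2), Mul(76, Y)), Y) = Add(Pow(z, 2), Mul(77, Y)))
O = 20163
Add(O, Function('l')(98, 202)) = Add(20163, Add(Pow(202, 2), Mul(77, 98))) = Add(20163, Add(40804, 7546)) = Add(20163, 48350) = 68513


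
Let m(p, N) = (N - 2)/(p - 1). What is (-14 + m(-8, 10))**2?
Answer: 17956/81 ≈ 221.68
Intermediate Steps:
m(p, N) = (-2 + N)/(-1 + p)
(-14 + m(-8, 10))**2 = (-14 + (-2 + 10)/(-1 - 8))**2 = (-14 + 8/(-9))**2 = (-14 - 1/9*8)**2 = (-14 - 8/9)**2 = (-134/9)**2 = 17956/81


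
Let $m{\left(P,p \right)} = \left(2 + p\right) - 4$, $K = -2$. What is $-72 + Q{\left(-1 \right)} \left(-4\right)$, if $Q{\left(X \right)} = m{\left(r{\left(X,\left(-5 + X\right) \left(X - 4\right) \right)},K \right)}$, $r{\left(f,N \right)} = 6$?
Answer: $-56$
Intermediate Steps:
$m{\left(P,p \right)} = -2 + p$
$Q{\left(X \right)} = -4$ ($Q{\left(X \right)} = -2 - 2 = -4$)
$-72 + Q{\left(-1 \right)} \left(-4\right) = -72 - -16 = -72 + 16 = -56$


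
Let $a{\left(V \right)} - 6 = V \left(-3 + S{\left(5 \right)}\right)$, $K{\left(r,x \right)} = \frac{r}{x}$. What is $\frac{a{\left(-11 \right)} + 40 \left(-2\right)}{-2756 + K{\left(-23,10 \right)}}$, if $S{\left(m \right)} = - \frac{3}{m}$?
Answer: $\frac{344}{27583} \approx 0.012471$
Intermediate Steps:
$a{\left(V \right)} = 6 - \frac{18 V}{5}$ ($a{\left(V \right)} = 6 + V \left(-3 - \frac{3}{5}\right) = 6 + V \left(- \frac{18}{5}\right) = 6 - \frac{18 V}{5}$)
$\frac{a{\left(-11 \right)} + 40 \left(-2\right)}{-2756 + K{\left(-23,10 \right)}} = \frac{\left(6 - - \frac{198}{5}\right) + 40 \left(-2\right)}{-2756 - \frac{23}{10}} = \frac{\left(6 + \frac{198}{5}\right) - 80}{-2756 - \frac{23}{10}} = \frac{\frac{228}{5} - 80}{-2756 - \frac{23}{10}} = - \frac{172}{5 \left(- \frac{27583}{10}\right)} = \left(- \frac{172}{5}\right) \left(- \frac{10}{27583}\right) = \frac{344}{27583}$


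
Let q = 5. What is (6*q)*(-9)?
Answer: -270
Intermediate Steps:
(6*q)*(-9) = (6*5)*(-9) = 30*(-9) = -270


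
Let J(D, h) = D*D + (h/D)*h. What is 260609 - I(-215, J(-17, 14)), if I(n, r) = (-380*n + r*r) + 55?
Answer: 29438717/289 ≈ 1.0186e+5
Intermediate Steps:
J(D, h) = D² + h²/D
I(n, r) = 55 + r² - 380*n (I(n, r) = (-380*n + r²) + 55 = (r² - 380*n) + 55 = 55 + r² - 380*n)
260609 - I(-215, J(-17, 14)) = 260609 - (55 + (((-17)³ + 14²)/(-17))² - 380*(-215)) = 260609 - (55 + (-(-4913 + 196)/17)² + 81700) = 260609 - (55 + (-1/17*(-4717))² + 81700) = 260609 - (55 + (4717/17)² + 81700) = 260609 - (55 + 22250089/289 + 81700) = 260609 - 1*45877284/289 = 260609 - 45877284/289 = 29438717/289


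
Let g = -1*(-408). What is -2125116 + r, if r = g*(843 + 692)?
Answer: -1498836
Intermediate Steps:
g = 408
r = 626280 (r = 408*(843 + 692) = 408*1535 = 626280)
-2125116 + r = -2125116 + 626280 = -1498836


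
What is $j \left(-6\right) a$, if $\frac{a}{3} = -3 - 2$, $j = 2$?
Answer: $180$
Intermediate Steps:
$a = -15$ ($a = 3 \left(-3 - 2\right) = 3 \left(-5\right) = -15$)
$j \left(-6\right) a = 2 \left(-6\right) \left(-15\right) = \left(-12\right) \left(-15\right) = 180$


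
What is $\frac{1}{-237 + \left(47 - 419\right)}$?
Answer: $- \frac{1}{609} \approx -0.001642$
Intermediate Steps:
$\frac{1}{-237 + \left(47 - 419\right)} = \frac{1}{-237 - 372} = \frac{1}{-609} = - \frac{1}{609}$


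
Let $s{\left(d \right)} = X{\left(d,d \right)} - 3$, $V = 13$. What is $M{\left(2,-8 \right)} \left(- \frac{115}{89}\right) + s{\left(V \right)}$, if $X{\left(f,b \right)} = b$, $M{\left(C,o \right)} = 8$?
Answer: $- \frac{30}{89} \approx -0.33708$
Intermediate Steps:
$s{\left(d \right)} = -3 + d$ ($s{\left(d \right)} = d - 3 = -3 + d$)
$M{\left(2,-8 \right)} \left(- \frac{115}{89}\right) + s{\left(V \right)} = 8 \left(- \frac{115}{89}\right) + \left(-3 + 13\right) = 8 \left(\left(-115\right) \frac{1}{89}\right) + 10 = 8 \left(- \frac{115}{89}\right) + 10 = - \frac{920}{89} + 10 = - \frac{30}{89}$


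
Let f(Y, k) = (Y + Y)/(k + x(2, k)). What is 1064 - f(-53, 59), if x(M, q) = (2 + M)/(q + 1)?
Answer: 472147/443 ≈ 1065.8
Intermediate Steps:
x(M, q) = (2 + M)/(1 + q)
f(Y, k) = 2*Y/(k + 4/(1 + k)) (f(Y, k) = (Y + Y)/(k + (2 + 2)/(1 + k)) = (2*Y)/(k + 4/(1 + k)) = 2*Y/(k + 4/(1 + k)))
1064 - f(-53, 59) = 1064 - 2*(-53)*(1 + 59)/(4 + 59*(1 + 59)) = 1064 - 2*(-53)*60/(4 + 59*60) = 1064 - 2*(-53)*60/(4 + 3540) = 1064 - 2*(-53)*60/3544 = 1064 - 1*(-795/443) = 1064 + 795/443 = 472147/443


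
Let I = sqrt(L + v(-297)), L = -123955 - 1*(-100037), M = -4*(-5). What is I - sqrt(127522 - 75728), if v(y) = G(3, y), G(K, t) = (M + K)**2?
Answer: -sqrt(51794) + I*sqrt(23389) ≈ -227.58 + 152.93*I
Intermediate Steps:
M = 20
L = -23918 (L = -123955 + 100037 = -23918)
G(K, t) = (20 + K)**2
v(y) = 529 (v(y) = (20 + 3)**2 = 23**2 = 529)
I = I*sqrt(23389) (I = sqrt(-23918 + 529) = sqrt(-23389) = I*sqrt(23389) ≈ 152.93*I)
I - sqrt(127522 - 75728) = I*sqrt(23389) - sqrt(127522 - 75728) = I*sqrt(23389) - sqrt(51794) = -sqrt(51794) + I*sqrt(23389)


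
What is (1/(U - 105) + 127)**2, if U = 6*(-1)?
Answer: 198697216/12321 ≈ 16127.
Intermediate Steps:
U = -6
(1/(U - 105) + 127)**2 = (1/(-6 - 105) + 127)**2 = (1/(-111) + 127)**2 = (-1/111 + 127)**2 = (14096/111)**2 = 198697216/12321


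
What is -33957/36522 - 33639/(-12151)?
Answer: 90661339/49308758 ≈ 1.8386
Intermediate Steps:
-33957/36522 - 33639/(-12151) = -33957*1/36522 - 33639*(-1/12151) = -3773/4058 + 33639/12151 = 90661339/49308758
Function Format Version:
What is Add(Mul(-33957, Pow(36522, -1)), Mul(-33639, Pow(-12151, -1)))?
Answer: Rational(90661339, 49308758) ≈ 1.8386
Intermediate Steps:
Add(Mul(-33957, Pow(36522, -1)), Mul(-33639, Pow(-12151, -1))) = Add(Mul(-33957, Rational(1, 36522)), Mul(-33639, Rational(-1, 12151))) = Add(Rational(-3773, 4058), Rational(33639, 12151)) = Rational(90661339, 49308758)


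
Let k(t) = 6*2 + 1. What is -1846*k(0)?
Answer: -23998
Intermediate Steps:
k(t) = 13 (k(t) = 12 + 1 = 13)
-1846*k(0) = -1846*13 = -23998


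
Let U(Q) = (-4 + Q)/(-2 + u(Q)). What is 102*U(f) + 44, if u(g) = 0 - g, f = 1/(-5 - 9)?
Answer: 778/3 ≈ 259.33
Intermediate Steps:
f = -1/14 (f = 1/(-14) = -1/14 ≈ -0.071429)
u(g) = -g
U(Q) = (-4 + Q)/(-2 - Q)
102*U(f) + 44 = 102*((4 - 1*(-1/14))/(2 - 1/14)) + 44 = 102*((4 + 1/14)/(27/14)) + 44 = 102*((14/27)*(57/14)) + 44 = 102*(19/9) + 44 = 646/3 + 44 = 778/3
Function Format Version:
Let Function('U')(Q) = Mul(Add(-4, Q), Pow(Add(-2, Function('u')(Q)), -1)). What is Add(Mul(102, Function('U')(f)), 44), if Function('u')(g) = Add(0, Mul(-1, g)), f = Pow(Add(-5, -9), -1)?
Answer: Rational(778, 3) ≈ 259.33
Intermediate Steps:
f = Rational(-1, 14) (f = Pow(-14, -1) = Rational(-1, 14) ≈ -0.071429)
Function('u')(g) = Mul(-1, g)
Function('U')(Q) = Mul(Pow(Add(-2, Mul(-1, Q)), -1), Add(-4, Q)) (Function('U')(Q) = Mul(Add(-4, Q), Pow(Add(-2, Mul(-1, Q)), -1)) = Mul(Pow(Add(-2, Mul(-1, Q)), -1), Add(-4, Q)))
Add(Mul(102, Function('U')(f)), 44) = Add(Mul(102, Mul(Pow(Add(2, Rational(-1, 14)), -1), Add(4, Mul(-1, Rational(-1, 14))))), 44) = Add(Mul(102, Mul(Pow(Rational(27, 14), -1), Add(4, Rational(1, 14)))), 44) = Add(Mul(102, Mul(Rational(14, 27), Rational(57, 14))), 44) = Add(Mul(102, Rational(19, 9)), 44) = Add(Rational(646, 3), 44) = Rational(778, 3)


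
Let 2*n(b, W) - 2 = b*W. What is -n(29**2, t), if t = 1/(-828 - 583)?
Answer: -1981/2822 ≈ -0.70198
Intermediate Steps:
t = -1/1411 (t = 1/(-1411) = -1/1411 ≈ -0.00070872)
n(b, W) = 1 + W*b/2 (n(b, W) = 1 + (b*W)/2 = 1 + (W*b)/2 = 1 + W*b/2)
-n(29**2, t) = -(1 + (1/2)*(-1/1411)*29**2) = -(1 + (1/2)*(-1/1411)*841) = -(1 - 841/2822) = -1*1981/2822 = -1981/2822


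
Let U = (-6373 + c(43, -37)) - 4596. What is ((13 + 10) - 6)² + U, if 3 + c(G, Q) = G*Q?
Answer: -12274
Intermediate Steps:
c(G, Q) = -3 + G*Q
U = -12563 (U = (-6373 + (-3 + 43*(-37))) - 4596 = (-6373 + (-3 - 1591)) - 4596 = (-6373 - 1594) - 4596 = -7967 - 4596 = -12563)
((13 + 10) - 6)² + U = ((13 + 10) - 6)² - 12563 = (23 - 6)² - 12563 = 17² - 12563 = 289 - 12563 = -12274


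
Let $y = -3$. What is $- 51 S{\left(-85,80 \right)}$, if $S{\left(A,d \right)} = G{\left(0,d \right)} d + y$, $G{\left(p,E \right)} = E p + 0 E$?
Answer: $153$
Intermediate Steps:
$G{\left(p,E \right)} = E p$ ($G{\left(p,E \right)} = E p + 0 = E p$)
$S{\left(A,d \right)} = -3$ ($S{\left(A,d \right)} = d 0 d - 3 = 0 d - 3 = 0 - 3 = -3$)
$- 51 S{\left(-85,80 \right)} = \left(-51\right) \left(-3\right) = 153$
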